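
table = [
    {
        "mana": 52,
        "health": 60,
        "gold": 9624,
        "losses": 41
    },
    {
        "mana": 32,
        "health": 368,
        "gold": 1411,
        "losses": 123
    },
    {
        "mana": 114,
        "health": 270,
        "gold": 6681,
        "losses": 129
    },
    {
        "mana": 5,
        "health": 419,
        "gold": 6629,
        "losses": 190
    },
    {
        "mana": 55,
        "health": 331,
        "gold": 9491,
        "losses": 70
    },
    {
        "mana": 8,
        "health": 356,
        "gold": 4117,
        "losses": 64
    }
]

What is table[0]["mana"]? 52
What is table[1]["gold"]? 1411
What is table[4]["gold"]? 9491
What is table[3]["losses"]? 190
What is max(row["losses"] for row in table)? 190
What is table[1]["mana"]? 32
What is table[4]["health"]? 331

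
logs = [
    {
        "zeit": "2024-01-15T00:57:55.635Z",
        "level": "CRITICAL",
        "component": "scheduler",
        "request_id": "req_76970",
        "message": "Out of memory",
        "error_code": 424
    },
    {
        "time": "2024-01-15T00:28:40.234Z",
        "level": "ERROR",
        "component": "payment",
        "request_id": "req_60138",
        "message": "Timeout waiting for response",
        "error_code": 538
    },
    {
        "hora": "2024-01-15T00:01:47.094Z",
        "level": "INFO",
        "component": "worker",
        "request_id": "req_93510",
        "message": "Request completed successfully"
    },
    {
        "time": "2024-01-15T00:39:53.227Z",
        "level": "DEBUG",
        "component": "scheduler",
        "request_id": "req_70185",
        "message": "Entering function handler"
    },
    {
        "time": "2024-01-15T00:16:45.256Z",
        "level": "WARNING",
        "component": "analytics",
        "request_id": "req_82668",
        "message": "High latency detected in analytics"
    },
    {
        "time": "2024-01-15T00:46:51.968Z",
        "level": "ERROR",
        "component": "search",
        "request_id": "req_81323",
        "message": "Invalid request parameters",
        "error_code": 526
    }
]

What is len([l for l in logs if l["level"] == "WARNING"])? 1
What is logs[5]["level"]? "ERROR"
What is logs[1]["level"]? "ERROR"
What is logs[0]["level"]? "CRITICAL"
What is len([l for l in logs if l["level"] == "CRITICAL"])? 1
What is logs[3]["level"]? "DEBUG"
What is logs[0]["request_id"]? "req_76970"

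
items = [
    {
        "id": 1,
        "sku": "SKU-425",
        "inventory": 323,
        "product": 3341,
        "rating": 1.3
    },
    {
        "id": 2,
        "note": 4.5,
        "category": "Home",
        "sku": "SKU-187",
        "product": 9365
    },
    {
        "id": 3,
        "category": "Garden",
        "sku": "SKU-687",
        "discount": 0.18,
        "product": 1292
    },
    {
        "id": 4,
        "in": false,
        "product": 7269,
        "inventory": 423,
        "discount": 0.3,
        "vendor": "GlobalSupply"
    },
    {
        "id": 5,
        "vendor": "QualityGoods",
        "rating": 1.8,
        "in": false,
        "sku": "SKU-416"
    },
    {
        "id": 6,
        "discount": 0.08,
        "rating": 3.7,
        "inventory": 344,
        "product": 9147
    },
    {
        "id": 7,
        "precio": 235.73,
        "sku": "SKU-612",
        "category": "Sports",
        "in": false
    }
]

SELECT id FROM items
[1, 2, 3, 4, 5, 6, 7]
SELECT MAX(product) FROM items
9365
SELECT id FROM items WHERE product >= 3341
[1, 2, 4, 6]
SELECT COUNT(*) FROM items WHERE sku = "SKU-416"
1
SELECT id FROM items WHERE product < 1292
[]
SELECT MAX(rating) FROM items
3.7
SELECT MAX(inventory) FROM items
423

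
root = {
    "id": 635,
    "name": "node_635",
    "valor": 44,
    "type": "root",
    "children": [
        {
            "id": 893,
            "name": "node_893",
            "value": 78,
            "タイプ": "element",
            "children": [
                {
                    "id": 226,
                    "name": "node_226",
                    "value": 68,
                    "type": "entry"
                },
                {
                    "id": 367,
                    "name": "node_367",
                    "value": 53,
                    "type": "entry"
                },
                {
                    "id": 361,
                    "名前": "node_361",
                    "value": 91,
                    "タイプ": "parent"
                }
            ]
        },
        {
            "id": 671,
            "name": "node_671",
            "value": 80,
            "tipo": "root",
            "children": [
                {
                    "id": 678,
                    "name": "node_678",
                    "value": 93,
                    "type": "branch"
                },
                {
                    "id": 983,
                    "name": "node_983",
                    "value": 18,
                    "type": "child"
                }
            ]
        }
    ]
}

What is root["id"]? 635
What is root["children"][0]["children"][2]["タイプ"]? "parent"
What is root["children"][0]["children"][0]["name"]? "node_226"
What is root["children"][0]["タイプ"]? "element"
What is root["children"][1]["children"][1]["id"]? 983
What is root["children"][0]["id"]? 893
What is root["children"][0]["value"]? 78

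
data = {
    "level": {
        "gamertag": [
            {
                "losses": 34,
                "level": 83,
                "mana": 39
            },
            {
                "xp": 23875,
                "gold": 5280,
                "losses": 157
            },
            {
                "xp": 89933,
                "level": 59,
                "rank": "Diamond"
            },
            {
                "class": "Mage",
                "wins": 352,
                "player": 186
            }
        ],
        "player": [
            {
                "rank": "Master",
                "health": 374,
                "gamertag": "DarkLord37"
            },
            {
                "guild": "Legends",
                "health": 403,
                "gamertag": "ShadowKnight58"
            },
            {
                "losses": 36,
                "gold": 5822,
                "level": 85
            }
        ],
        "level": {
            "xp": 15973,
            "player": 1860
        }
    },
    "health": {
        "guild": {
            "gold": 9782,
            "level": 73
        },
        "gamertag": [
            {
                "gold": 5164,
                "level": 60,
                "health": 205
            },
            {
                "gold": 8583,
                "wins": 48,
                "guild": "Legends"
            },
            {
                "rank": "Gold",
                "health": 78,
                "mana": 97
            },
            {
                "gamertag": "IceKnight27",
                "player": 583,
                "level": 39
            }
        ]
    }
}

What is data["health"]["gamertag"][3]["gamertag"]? "IceKnight27"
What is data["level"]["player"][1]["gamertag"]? "ShadowKnight58"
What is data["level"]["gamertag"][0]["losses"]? 34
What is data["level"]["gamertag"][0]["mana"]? 39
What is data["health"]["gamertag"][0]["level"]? 60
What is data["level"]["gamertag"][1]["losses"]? 157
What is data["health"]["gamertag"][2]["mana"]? 97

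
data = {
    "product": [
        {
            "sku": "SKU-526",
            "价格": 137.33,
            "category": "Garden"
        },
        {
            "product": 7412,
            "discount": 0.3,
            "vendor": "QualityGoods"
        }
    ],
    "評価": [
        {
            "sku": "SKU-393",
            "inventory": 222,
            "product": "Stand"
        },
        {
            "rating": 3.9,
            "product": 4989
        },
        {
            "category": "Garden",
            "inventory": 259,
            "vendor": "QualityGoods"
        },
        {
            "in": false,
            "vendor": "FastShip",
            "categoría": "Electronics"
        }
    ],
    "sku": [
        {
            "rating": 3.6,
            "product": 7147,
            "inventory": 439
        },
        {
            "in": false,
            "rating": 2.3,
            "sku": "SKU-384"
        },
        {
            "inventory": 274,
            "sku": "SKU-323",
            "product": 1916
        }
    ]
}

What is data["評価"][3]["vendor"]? "FastShip"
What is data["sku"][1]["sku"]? "SKU-384"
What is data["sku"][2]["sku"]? "SKU-323"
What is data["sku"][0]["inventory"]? 439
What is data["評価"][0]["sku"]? "SKU-393"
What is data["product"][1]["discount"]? 0.3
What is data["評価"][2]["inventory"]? 259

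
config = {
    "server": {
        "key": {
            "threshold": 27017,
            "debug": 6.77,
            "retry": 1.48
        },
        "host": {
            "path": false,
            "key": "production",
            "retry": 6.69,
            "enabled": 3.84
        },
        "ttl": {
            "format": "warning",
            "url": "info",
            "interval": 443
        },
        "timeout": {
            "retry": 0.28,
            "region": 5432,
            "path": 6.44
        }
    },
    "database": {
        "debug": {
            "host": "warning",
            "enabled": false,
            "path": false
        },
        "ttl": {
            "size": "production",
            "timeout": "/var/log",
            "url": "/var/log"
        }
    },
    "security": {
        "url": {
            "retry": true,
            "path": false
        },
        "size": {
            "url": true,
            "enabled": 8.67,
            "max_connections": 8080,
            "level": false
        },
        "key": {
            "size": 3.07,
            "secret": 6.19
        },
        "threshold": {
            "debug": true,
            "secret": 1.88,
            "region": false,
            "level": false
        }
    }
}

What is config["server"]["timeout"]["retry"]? 0.28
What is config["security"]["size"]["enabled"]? 8.67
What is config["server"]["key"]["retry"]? 1.48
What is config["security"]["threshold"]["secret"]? 1.88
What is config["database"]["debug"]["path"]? False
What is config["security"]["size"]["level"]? False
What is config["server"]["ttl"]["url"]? "info"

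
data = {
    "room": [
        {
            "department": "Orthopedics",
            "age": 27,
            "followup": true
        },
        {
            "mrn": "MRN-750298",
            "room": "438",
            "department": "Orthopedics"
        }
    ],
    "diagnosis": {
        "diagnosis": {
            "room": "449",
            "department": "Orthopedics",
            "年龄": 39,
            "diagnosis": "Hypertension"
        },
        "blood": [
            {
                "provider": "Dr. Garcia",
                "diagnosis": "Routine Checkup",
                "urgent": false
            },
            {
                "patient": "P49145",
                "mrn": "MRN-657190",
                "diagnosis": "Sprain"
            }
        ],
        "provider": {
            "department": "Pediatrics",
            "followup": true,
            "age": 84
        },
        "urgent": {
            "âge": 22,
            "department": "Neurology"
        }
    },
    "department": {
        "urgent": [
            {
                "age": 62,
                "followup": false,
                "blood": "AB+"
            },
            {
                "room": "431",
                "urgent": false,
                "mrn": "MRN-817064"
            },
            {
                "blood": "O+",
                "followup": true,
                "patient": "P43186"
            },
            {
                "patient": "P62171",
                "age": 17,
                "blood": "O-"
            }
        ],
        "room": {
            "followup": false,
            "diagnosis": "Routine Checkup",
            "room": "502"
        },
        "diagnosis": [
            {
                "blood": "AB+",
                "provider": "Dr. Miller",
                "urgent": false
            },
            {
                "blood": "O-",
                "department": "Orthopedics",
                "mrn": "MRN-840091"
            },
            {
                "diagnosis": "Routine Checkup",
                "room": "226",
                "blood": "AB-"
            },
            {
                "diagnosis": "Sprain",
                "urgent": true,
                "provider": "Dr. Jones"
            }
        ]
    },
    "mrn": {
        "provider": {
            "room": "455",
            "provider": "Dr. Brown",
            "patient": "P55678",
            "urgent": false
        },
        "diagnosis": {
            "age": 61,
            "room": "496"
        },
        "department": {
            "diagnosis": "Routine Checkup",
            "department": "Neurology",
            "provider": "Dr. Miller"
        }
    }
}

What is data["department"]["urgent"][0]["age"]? 62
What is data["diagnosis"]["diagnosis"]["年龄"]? 39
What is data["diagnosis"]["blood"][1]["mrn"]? "MRN-657190"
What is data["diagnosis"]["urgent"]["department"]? "Neurology"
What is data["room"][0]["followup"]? True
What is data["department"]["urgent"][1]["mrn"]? "MRN-817064"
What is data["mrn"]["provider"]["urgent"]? False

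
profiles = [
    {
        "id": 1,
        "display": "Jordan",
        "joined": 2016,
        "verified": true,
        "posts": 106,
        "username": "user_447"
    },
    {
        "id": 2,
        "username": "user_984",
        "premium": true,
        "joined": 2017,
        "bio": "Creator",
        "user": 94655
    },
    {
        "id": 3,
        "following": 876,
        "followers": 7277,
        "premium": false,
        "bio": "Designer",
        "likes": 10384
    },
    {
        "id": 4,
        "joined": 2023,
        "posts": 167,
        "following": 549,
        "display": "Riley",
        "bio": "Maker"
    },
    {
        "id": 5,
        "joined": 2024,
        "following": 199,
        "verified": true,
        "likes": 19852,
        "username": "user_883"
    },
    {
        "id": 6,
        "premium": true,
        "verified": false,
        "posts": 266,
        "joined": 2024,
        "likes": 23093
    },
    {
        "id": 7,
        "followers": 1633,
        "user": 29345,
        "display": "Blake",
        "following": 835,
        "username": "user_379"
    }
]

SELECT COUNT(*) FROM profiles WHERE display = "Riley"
1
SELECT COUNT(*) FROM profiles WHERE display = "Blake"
1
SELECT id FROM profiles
[1, 2, 3, 4, 5, 6, 7]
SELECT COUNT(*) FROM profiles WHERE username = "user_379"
1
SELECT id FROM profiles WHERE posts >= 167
[4, 6]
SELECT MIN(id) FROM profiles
1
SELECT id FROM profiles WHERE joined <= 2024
[1, 2, 4, 5, 6]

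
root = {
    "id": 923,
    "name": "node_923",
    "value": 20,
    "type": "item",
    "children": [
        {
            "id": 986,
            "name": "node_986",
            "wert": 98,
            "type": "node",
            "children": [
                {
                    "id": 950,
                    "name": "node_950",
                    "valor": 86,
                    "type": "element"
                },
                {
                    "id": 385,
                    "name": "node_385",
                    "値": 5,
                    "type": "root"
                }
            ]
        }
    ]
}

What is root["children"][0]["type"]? "node"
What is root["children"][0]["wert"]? 98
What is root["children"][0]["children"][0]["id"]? 950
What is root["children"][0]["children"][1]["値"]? 5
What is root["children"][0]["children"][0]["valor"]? 86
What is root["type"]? "item"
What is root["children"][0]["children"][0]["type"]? "element"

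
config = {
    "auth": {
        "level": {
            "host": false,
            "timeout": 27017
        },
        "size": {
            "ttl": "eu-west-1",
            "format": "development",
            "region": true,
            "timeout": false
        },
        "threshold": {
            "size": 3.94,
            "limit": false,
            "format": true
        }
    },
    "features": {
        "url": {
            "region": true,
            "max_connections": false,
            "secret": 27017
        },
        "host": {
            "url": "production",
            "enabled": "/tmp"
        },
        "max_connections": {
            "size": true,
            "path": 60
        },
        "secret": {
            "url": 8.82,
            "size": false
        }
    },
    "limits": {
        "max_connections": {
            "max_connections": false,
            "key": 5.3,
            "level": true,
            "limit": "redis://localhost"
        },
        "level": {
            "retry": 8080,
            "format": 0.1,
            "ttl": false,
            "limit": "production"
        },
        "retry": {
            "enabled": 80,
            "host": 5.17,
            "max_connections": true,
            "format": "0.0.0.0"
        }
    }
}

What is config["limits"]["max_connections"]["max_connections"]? False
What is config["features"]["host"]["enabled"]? "/tmp"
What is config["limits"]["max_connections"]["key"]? 5.3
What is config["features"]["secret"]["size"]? False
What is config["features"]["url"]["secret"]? 27017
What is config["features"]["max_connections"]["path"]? 60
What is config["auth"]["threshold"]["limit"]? False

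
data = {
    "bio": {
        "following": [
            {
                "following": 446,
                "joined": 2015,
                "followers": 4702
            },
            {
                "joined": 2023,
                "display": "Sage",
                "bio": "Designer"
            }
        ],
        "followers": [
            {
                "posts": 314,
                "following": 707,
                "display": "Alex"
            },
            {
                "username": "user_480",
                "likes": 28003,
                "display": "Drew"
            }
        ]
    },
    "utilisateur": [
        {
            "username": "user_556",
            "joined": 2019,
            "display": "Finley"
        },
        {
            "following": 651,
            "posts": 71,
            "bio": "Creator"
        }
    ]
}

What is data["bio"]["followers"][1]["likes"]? 28003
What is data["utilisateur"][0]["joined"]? 2019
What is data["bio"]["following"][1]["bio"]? "Designer"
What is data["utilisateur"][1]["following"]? 651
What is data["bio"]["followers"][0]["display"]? "Alex"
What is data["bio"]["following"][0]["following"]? 446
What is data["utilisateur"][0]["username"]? "user_556"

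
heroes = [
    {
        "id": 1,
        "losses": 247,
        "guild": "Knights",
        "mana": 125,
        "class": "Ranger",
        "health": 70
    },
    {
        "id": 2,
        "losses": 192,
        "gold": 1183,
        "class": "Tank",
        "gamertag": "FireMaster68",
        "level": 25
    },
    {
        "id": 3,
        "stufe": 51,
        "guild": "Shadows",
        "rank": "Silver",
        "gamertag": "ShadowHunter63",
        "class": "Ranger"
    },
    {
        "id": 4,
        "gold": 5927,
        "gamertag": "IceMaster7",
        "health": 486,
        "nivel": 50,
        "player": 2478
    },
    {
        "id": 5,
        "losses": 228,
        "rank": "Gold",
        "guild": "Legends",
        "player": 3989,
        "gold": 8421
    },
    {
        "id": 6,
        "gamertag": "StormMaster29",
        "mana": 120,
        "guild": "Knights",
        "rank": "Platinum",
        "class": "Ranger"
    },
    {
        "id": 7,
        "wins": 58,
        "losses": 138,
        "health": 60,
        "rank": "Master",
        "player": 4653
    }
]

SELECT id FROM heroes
[1, 2, 3, 4, 5, 6, 7]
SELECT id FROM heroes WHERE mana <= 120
[6]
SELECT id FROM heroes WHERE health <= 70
[1, 7]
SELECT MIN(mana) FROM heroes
120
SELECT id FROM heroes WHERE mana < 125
[6]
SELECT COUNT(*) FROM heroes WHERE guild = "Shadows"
1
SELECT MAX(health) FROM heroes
486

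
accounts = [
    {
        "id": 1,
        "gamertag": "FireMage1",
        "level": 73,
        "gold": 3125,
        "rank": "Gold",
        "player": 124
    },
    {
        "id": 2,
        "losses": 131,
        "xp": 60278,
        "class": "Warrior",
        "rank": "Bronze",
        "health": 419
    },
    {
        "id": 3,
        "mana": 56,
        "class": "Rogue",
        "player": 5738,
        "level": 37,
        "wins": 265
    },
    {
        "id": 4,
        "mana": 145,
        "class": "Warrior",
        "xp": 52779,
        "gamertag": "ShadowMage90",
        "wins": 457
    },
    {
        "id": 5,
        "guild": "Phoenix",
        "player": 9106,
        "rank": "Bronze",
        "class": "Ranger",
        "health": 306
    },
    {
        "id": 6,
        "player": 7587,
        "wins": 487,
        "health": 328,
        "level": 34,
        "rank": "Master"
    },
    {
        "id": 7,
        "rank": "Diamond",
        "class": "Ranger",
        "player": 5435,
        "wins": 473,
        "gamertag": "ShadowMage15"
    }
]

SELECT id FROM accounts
[1, 2, 3, 4, 5, 6, 7]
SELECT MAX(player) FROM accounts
9106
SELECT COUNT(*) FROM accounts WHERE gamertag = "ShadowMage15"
1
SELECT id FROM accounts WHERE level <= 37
[3, 6]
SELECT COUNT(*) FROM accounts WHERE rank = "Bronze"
2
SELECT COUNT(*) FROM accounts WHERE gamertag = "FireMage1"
1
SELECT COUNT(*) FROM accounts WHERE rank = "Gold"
1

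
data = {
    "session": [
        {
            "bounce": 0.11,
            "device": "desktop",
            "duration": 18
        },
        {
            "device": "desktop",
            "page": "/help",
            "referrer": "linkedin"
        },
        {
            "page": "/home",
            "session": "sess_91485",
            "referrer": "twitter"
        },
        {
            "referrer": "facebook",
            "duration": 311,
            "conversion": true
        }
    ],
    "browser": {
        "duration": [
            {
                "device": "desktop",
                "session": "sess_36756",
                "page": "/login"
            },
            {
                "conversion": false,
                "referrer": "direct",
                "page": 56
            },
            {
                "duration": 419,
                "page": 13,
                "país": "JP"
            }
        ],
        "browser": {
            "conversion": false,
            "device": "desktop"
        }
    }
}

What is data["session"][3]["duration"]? 311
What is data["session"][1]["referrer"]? "linkedin"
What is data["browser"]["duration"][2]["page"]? 13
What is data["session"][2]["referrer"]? "twitter"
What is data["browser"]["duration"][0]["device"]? "desktop"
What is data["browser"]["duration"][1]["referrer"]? "direct"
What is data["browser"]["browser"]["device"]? "desktop"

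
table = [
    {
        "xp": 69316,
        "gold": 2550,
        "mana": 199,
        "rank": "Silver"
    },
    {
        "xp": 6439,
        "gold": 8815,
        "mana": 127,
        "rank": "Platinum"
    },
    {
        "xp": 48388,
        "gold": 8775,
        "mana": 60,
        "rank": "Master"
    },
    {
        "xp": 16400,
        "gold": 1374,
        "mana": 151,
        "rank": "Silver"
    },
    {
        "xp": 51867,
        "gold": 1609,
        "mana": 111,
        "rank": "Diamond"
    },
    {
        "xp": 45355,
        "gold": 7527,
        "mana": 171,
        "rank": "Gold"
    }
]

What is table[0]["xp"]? 69316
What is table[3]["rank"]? "Silver"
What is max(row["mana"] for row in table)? 199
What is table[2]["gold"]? 8775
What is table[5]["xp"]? 45355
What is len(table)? 6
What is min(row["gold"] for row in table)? 1374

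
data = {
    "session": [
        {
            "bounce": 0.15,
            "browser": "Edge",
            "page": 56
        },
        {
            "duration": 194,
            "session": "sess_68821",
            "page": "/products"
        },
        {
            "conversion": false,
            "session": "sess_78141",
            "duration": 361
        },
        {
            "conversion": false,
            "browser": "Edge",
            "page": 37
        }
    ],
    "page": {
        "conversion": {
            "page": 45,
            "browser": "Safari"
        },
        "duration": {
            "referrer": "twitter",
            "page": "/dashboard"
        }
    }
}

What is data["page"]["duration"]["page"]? "/dashboard"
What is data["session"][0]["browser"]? "Edge"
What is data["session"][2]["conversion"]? False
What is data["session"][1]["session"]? "sess_68821"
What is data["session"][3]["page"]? 37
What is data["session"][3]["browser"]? "Edge"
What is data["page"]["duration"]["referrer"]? "twitter"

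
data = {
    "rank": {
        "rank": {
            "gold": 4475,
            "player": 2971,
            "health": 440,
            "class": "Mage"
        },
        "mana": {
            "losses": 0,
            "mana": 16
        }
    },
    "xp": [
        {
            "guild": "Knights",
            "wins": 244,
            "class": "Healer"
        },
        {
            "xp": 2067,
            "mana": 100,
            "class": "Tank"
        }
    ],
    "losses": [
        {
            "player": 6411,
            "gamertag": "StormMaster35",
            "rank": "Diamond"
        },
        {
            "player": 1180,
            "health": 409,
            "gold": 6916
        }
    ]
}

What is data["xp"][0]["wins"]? 244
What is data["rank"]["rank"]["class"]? "Mage"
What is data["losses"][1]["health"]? 409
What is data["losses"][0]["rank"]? "Diamond"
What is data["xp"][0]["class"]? "Healer"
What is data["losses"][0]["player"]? 6411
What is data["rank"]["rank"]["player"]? 2971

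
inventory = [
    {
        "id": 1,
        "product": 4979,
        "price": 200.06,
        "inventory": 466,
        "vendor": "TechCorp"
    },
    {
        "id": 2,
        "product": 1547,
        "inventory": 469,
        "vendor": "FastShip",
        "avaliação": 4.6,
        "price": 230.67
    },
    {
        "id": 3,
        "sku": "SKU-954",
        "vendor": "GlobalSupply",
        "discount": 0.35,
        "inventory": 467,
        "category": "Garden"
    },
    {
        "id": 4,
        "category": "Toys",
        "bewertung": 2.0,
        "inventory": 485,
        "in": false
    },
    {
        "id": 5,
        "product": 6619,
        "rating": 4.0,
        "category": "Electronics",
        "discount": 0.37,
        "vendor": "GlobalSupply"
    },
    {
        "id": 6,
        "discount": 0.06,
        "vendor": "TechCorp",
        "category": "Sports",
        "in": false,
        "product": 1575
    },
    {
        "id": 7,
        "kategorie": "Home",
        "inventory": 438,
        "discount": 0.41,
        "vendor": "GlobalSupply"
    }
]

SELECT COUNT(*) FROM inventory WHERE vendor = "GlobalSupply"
3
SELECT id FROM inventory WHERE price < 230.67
[1]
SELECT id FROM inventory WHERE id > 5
[6, 7]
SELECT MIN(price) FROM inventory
200.06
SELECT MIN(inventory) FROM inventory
438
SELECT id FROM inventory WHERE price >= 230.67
[2]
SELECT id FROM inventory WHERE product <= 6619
[1, 2, 5, 6]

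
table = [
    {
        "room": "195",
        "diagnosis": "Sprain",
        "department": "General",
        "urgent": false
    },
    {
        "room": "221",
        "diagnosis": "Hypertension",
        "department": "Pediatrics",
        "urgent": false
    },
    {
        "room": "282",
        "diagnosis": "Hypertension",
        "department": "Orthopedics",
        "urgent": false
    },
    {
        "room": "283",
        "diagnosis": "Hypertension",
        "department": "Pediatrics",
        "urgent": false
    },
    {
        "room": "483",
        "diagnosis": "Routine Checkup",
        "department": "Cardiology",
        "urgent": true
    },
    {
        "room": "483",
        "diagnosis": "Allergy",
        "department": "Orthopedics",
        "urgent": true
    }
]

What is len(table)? 6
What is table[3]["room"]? "283"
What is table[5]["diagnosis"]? "Allergy"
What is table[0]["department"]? "General"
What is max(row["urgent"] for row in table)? True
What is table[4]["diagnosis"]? "Routine Checkup"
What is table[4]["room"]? "483"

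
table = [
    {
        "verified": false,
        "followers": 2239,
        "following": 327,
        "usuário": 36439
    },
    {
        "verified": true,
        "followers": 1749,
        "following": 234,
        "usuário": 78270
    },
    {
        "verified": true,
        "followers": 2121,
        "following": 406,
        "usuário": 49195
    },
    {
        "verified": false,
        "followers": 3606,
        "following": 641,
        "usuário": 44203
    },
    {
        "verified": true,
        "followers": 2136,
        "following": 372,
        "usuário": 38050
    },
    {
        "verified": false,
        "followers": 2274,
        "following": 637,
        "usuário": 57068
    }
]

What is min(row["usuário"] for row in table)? 36439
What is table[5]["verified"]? False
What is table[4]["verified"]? True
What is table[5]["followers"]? 2274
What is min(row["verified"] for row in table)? False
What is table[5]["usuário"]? 57068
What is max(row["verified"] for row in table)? True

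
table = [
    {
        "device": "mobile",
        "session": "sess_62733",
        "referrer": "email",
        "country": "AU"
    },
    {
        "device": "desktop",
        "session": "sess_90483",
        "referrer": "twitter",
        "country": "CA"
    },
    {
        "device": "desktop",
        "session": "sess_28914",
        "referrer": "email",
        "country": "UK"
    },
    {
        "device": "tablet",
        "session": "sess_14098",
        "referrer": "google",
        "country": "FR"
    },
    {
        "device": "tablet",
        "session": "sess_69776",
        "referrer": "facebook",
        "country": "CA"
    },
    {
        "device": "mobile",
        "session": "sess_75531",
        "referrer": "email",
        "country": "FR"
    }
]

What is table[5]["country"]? "FR"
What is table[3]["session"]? "sess_14098"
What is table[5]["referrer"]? "email"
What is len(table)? 6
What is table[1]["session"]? "sess_90483"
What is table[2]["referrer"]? "email"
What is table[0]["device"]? "mobile"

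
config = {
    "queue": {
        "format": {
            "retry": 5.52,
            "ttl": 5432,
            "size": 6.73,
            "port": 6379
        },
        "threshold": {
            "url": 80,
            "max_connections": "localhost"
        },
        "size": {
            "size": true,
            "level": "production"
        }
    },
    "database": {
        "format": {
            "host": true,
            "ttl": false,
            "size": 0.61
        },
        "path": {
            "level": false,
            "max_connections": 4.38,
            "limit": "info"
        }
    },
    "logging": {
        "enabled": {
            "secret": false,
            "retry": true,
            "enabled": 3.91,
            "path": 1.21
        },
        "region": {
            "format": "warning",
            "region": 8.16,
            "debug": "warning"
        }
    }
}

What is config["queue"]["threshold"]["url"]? 80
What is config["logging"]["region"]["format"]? "warning"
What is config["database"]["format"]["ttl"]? False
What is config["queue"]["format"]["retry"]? 5.52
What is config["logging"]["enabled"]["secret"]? False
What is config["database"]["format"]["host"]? True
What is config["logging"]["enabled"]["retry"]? True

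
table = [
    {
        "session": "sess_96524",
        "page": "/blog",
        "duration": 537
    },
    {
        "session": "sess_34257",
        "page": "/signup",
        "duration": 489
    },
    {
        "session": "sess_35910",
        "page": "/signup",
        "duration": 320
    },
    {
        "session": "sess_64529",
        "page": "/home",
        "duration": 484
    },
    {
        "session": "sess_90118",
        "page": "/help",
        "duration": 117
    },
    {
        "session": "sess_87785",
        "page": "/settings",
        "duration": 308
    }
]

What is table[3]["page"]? "/home"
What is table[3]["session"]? "sess_64529"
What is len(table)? 6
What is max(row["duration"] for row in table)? 537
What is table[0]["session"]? "sess_96524"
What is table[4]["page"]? "/help"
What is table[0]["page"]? "/blog"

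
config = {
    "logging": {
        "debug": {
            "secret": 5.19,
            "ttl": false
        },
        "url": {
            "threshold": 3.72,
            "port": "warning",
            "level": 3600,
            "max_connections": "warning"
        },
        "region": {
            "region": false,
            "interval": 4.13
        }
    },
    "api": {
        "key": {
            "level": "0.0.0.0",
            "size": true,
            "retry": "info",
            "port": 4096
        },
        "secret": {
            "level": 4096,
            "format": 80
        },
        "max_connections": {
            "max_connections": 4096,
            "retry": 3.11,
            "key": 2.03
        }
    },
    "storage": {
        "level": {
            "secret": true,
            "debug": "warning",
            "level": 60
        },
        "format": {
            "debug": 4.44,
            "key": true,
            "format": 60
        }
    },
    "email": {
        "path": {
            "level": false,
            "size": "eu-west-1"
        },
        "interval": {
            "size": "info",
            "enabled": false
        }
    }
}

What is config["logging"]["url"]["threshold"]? 3.72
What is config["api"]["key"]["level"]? "0.0.0.0"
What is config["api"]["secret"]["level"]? 4096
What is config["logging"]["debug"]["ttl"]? False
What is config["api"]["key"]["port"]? 4096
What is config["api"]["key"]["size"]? True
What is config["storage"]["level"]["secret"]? True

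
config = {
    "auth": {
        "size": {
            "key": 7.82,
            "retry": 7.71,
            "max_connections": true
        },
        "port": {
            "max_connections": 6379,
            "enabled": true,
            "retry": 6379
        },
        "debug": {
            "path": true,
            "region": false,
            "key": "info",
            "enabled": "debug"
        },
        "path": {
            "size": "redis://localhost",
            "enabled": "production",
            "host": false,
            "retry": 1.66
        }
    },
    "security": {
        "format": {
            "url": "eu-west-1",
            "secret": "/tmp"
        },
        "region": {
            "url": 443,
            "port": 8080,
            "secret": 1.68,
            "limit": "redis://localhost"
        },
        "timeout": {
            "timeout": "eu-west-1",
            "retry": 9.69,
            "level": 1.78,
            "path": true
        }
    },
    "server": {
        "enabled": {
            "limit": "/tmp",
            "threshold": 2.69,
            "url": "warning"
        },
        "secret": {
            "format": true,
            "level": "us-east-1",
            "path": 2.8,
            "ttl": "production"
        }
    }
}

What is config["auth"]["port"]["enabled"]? True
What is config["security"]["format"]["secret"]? "/tmp"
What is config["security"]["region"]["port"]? 8080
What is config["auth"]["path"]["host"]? False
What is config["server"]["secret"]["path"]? 2.8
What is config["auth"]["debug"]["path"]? True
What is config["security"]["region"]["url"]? 443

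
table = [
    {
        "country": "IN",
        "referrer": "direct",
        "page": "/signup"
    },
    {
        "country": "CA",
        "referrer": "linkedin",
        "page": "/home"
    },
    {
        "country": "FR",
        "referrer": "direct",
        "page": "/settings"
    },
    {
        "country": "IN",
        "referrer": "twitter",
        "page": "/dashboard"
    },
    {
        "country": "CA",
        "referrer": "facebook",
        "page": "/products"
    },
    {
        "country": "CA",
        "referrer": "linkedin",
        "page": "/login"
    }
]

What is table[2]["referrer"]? "direct"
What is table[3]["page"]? "/dashboard"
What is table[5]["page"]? "/login"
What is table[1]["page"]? "/home"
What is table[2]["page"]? "/settings"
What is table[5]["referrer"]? "linkedin"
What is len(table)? 6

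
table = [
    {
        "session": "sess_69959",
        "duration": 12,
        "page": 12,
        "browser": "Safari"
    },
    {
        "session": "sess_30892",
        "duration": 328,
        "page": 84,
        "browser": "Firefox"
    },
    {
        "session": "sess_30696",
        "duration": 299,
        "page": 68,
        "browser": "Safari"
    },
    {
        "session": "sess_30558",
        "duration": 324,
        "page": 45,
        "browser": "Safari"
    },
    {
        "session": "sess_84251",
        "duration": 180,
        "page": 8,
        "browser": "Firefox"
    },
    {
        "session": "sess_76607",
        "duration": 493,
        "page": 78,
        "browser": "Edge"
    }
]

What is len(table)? 6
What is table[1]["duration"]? 328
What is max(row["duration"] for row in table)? 493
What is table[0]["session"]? "sess_69959"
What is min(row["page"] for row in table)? 8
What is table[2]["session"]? "sess_30696"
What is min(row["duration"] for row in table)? 12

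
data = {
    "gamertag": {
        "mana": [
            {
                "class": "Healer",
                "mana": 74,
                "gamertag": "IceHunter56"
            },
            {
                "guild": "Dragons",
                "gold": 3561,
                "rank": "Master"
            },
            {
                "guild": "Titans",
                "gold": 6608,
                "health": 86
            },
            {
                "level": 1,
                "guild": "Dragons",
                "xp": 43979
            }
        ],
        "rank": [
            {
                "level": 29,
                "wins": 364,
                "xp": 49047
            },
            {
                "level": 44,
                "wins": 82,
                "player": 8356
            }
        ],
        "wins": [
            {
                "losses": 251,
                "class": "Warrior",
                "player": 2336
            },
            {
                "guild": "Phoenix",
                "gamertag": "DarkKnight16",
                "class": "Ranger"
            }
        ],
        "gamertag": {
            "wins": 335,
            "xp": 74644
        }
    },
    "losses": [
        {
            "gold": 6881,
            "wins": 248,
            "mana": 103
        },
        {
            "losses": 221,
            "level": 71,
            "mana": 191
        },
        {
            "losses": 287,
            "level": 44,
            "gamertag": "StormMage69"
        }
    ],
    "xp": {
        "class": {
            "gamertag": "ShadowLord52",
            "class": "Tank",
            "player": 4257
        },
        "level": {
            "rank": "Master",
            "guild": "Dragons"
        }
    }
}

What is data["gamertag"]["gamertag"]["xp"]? 74644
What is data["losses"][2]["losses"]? 287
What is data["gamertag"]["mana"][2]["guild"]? "Titans"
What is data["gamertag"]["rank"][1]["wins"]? 82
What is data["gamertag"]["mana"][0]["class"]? "Healer"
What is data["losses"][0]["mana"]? 103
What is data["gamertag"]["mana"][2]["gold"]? 6608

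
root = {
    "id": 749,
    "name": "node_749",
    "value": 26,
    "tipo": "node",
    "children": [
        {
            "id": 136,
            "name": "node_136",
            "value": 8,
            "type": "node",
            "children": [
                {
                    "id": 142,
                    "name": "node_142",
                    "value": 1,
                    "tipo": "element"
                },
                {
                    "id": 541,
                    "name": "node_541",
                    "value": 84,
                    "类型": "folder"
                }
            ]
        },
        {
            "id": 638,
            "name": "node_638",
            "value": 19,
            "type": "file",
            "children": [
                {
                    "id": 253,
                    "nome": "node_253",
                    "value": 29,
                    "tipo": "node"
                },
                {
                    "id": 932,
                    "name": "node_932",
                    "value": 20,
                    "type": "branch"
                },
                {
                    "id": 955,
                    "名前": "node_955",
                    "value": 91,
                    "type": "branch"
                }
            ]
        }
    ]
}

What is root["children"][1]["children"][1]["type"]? "branch"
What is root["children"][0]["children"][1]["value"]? 84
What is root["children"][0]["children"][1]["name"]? "node_541"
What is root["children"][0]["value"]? 8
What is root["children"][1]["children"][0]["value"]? 29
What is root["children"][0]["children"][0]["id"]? 142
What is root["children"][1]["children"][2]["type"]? "branch"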